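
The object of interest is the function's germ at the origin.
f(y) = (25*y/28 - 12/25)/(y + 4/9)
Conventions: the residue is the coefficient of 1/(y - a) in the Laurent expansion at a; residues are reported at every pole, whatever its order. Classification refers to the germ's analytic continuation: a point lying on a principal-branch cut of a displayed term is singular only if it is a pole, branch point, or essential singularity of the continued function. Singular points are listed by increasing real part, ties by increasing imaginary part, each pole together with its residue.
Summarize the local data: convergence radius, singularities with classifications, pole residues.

Denominator factor (y + 4/9): pole of order 1 at -4/9, modulus 4/9.
The radius of convergence is the smallest modulus among the singular points: 4/9.
At the order-1 pole -4/9 set g(y) = (y - (-4/9))*f(y) = 25*y/28 - 12/25.
Simple pole: residue = g(a) at a = -4/9, which is -1381/1575.

Radius of convergence at 0: 4/9.
At -4/9: a pole of order 1; residue -1381/1575.


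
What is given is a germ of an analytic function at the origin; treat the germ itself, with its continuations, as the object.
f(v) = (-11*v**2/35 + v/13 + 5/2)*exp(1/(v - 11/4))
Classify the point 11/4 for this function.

The exponent 1/(v - (11/4)) has a pole at 11/4, so exp(1/(v - (11/4))) takes every nonzero value near it: an essential singularity (not a pole of any order).

The point is an essential singularity.


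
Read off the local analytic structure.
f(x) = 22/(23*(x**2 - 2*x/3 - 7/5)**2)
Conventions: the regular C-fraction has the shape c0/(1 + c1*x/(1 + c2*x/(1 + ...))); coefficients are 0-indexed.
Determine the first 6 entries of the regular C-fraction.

The regular C-fraction coefficients are [550/1127, 20/21, 53/42, -4069/2226, 87885/215657, 60685/126139].

Taylor coefficients (expand at 0): a_0 = 550/1127, a_1 = -11000/23667, a_2 = 170500/165669, a_3 = -12595000/10437147, a_4 = 399121250/219180087, a_5 = -3447950000/1534260609.
c0 = a_0 = 550/1127. Peel one level at a time: if S = 1 + c*x/S' with S'(0) = 1, then c is the x-coefficient of S and S' = c*x/(S - 1).
S_1 = c0/f = 1 + (20/21)*x + (-530/441)*x^2 + ...; c1 = 20/21.
S_2 = c1*x/(S_1 - 1) = 1 + (53/42)*x + (4069/1764)*x^2 + ...; c2 = 53/42.
S_3 = c2*x/(S_2 - 1) = 1 + (-4069/2226)*x + (4185/5618)*x^2 + ...; c3 = -4069/2226.
S_4 = c3*x/(S_3 - 1) = 1 + (87885/215657)*x + (-3246075/16556761)*x^2 + ...; c4 = 87885/215657.
S_5 = c4*x/(S_4 - 1) = 1 + (60685/126139)*x + ...; c5 = 60685/126139.


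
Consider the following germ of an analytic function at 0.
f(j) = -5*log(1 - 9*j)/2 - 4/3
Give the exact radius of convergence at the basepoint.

Branch term (-5/2)*log(1 - j/(1/9)): its argument vanishes at j = 1/9, a logarithmic branch point, modulus 1/9.
The radius of convergence is the smallest modulus among the singular points: 1/9.

The radius of convergence is 1/9.


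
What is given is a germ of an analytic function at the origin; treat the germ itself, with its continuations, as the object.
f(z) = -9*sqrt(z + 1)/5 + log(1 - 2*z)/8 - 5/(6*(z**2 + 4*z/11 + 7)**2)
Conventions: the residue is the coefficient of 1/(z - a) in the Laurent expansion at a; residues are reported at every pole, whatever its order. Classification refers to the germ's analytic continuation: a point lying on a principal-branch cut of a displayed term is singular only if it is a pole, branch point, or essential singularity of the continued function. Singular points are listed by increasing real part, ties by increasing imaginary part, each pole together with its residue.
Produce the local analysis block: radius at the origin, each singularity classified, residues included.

Radius of convergence at 0: 1/2.
At -1: an algebraic (square-root) branch point.
At (-2/11) - ((1/11)*sqrt(843))*i: a pole of order 2; residue -((6655/17055576)*sqrt(843))*i.
At (-2/11) + ((1/11)*sqrt(843))*i: a pole of order 2; residue ((6655/17055576)*sqrt(843))*i.
At 1/2: a logarithmic branch point.

Denominator factor (z**2 + 4*z/11 + 7)^2: discriminant -3372/121, complex-conjugate roots (-2/11) + ((1/11)*sqrt(843))*i and (-2/11) - ((1/11)*sqrt(843))*i; poles of order 2, moduli sqrt(7) and sqrt(7).
Branch term (-9/5)*sqrt(1 - z/(-1)): its argument vanishes at z = -1, a square-root branch point, modulus 1.
Branch term (1/8)*log(1 - z/(1/2)): its argument vanishes at z = 1/2, a logarithmic branch point, modulus 1/2.
The radius of convergence is the smallest modulus among the singular points: 1/2.
The branch terms are analytic at (-2/11) - ((1/11)*sqrt(843))*i and contribute nothing to the residue; only the rational part matters.
The factor z**2 + 4*z/11 + 7 splits as (z - a)(z - a') with a = (-2/11) - ((1/11)*sqrt(843))*i, a' = (-2/11) + ((1/11)*sqrt(843))*i. At the order-2 pole a set g(z) = (z - a)^2*(rational part) = [-5/6] / (z - a')^2.
Order-2 pole: residue = g'(a); g'((-2/11) - ((1/11)*sqrt(843))*i) = -((6655/17055576)*sqrt(843))*i, so the residue is -((6655/17055576)*sqrt(843))*i.
The branch terms are analytic at (-2/11) + ((1/11)*sqrt(843))*i and contribute nothing to the residue; only the rational part matters.
The factor z**2 + 4*z/11 + 7 splits as (z - a)(z - a') with a = (-2/11) + ((1/11)*sqrt(843))*i, a' = (-2/11) - ((1/11)*sqrt(843))*i. At the order-2 pole a set g(z) = (z - a)^2*(rational part) = [-5/6] / (z - a')^2.
Order-2 pole: residue = g'(a); g'((-2/11) + ((1/11)*sqrt(843))*i) = ((6655/17055576)*sqrt(843))*i, so the residue is ((6655/17055576)*sqrt(843))*i.
List the singular points by increasing real part (a conjugate pair: the negative imaginary part first).


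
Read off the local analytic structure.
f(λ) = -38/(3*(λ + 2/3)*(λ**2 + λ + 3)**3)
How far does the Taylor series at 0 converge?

Denominator factor (λ**2 + λ + 3)^3: discriminant -11, complex-conjugate roots (-1/2) + ((1/2)*sqrt(11))*i and (-1/2) - ((1/2)*sqrt(11))*i; poles of order 3, moduli sqrt(3) and sqrt(3).
Denominator factor (λ + 2/3): pole of order 1 at -2/3, modulus 2/3.
The radius of convergence is the smallest modulus among the singular points: 2/3.

The radius of convergence is 2/3.


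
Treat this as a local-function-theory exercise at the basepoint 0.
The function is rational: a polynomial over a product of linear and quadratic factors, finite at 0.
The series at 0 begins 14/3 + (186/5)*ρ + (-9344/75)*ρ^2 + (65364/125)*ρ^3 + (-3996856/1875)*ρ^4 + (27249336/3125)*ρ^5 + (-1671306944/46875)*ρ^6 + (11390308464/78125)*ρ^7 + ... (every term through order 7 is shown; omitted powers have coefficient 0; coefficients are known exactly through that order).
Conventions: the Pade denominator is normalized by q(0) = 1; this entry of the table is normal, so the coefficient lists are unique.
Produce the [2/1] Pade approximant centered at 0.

The Pade approximant has numerator coefficients [14/3, 66327/1168, 110545/3504]; denominator coefficients [1, 49023/11680].

Taylor coefficients needed (read off): a_0 = 14/3, a_1 = 186/5, a_2 = -9344/75, a_3 = 65364/125.
Write the denominator as Q(ρ) = 1 + q1*ρ. Requiring Q*f - P = O(ρ^4) with deg P <= 2 kills the coefficients of ρ^3..ρ^3 in Q*f:
  ρ^3: a_3 + q1*a_2 = 0, i.e. 65364/125 + (-9344/75)*q1 = 0.
Solving this linear system: q1 = 49023/11680.
The numerator is Q*f truncated at degree 2: P0 = a_0 = 14/3; P1 = a_1 + q1*a_0 = 66327/1168; P2 = a_2 + q1*a_1 = 110545/3504.


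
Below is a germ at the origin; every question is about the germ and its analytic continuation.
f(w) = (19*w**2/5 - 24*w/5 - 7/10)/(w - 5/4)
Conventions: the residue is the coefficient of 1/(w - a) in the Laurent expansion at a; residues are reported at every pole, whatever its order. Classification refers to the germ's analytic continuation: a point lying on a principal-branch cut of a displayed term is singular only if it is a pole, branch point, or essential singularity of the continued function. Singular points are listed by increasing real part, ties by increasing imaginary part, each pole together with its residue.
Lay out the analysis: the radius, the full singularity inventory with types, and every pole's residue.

Denominator factor (w - 5/4): pole of order 1 at 5/4, modulus 5/4.
The radius of convergence is the smallest modulus among the singular points: 5/4.
At the order-1 pole 5/4 set g(w) = (w - (5/4))*f(w) = 19*w**2/5 - 24*w/5 - 7/10.
Simple pole: residue = g(a) at a = 5/4, which is -61/80.

Radius of convergence at 0: 5/4.
At 5/4: a pole of order 1; residue -61/80.


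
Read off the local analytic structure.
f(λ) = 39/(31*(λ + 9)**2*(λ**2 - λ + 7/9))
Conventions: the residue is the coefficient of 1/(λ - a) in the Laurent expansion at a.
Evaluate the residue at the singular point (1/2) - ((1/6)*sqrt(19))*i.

The factor λ**2 - λ + 7/9 splits as (λ - a)(λ - a') with a = (1/2) - ((1/6)*sqrt(19))*i, a' = (1/2) + ((1/6)*sqrt(19))*i. At the order-1 pole a set g(λ) = (λ - a)*f(λ) = [39/(31*(λ + 9)**2)] / (λ - a').
Simple pole: residue = g(a) at a = (1/2) - ((1/6)*sqrt(19))*i, which is (-3159/2178122) + ((89505/41384318)*sqrt(19))*i.

The residue is (-3159/2178122) + ((89505/41384318)*sqrt(19))*i.


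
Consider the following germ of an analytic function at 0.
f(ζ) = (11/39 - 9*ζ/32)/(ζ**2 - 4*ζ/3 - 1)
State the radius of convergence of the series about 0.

Denominator factor (ζ**2 - 4*ζ/3 - 1): discriminant 52/9, real irrational roots 2/3 + (1/3)*sqrt(13) and 2/3 - (1/3)*sqrt(13); poles of order 1, moduli 2/3 + (1/3)*sqrt(13) and -2/3 + (1/3)*sqrt(13).
The radius of convergence is the smallest modulus among the singular points: -2/3 + (1/3)*sqrt(13).

The radius of convergence is -2/3 + (1/3)*sqrt(13).


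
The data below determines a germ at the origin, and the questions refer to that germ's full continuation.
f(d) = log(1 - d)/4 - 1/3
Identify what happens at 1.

The term (1/4)*log(1 - d/(1)) has argument 1 - 1/(1) = 0 at 1: a logarithmic (infinitely-sheeted) branch point; the remaining terms are analytic or single-valued there.

The point is a logarithmic branch point.


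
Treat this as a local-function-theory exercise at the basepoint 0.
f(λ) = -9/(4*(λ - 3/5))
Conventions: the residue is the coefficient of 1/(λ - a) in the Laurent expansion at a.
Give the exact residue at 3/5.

At the order-1 pole 3/5 set g(λ) = (λ - (3/5))*f(λ) = -9/4.
Simple pole: residue = g(a) at a = 3/5, which is -9/4.

The residue is -9/4.


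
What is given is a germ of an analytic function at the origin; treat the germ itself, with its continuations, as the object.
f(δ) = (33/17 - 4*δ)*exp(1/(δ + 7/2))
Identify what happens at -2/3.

There is no denominator, hence no pole anywhere.
The essential point of exp(1/(δ - (-7/2))) is -7/2, not -2/3.
So the germ continues analytically to -2/3.

The point is a regular point.


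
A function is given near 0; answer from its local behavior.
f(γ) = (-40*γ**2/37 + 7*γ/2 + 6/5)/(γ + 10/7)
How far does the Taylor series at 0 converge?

Denominator factor (γ + 10/7): pole of order 1 at -10/7, modulus 10/7.
The radius of convergence is the smallest modulus among the singular points: 10/7.

The radius of convergence is 10/7.


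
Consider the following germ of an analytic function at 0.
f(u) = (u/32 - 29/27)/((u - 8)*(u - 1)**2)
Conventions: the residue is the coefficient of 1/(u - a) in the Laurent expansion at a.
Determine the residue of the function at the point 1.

The residue is 89/5292.

At the order-2 pole 1 set g(u) = (u - (1))^2*f(u) = (u/32 - 29/27)/(u - 8).
Order-2 pole: residue = g'(a); g'(1) = 89/5292, so the residue is 89/5292.


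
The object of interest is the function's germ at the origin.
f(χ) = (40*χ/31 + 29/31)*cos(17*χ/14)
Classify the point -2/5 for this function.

There is no denominator, hence no pole anywhere.
The factor cos(17*χ/14) is entire.
So the germ continues analytically to -2/5.

The point is a regular point.


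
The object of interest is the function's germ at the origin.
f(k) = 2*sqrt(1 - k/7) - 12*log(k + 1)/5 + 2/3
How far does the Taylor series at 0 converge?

The radius of convergence is 1.

Branch term (-12/5)*log(1 - k/(-1)): its argument vanishes at k = -1, a logarithmic branch point, modulus 1.
Branch term (2)*sqrt(1 - k/(7)): its argument vanishes at k = 7, a square-root branch point, modulus 7.
The radius of convergence is the smallest modulus among the singular points: 1.


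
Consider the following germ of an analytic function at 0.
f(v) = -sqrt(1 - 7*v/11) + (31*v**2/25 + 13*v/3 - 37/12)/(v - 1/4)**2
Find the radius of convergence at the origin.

Denominator factor (v - 1/4)^2: pole of order 2 at 1/4, modulus 1/4.
Branch term (-1)*sqrt(1 - v/(11/7)): its argument vanishes at v = 11/7, a square-root branch point, modulus 11/7.
The radius of convergence is the smallest modulus among the singular points: 1/4.

The radius of convergence is 1/4.


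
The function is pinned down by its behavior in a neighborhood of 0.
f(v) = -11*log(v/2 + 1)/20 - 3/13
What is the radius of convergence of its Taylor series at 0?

The radius of convergence is 2.

Branch term (-11/20)*log(1 - v/(-2)): its argument vanishes at v = -2, a logarithmic branch point, modulus 2.
The radius of convergence is the smallest modulus among the singular points: 2.


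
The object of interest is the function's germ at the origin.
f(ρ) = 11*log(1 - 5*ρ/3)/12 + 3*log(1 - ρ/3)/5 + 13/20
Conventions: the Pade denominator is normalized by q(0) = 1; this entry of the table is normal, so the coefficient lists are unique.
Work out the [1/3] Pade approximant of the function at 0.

Taylor coefficients needed (expand at 0): a_0 = 13/20, a_1 = -311/180, a_2 = -1411/1080, a_3 = -6911/4860, a_4 = -34411/19440.
Write the denominator as Q(ρ) = 1 + q1*ρ + q2*ρ^2 + q3*ρ^3. Requiring Q*f - P = O(ρ^5) with deg P <= 1 kills the coefficients of ρ^2..ρ^4 in Q*f:
  ρ^2: a_2 + q1*a_1 + q2*a_0 = 0, i.e. -1411/1080 + (-311/180)*q1 + (13/20)*q2 = 0.
  ρ^3: a_3 + q1*a_2 + q2*a_1 + q3*a_0 = 0, i.e. -6911/4860 + (-1411/1080)*q1 + (-311/180)*q2 + (13/20)*q3 = 0.
  ρ^4: a_4 + q1*a_3 + q2*a_2 + q3*a_1 = 0, i.e. -34411/19440 + (-6911/4860)*q1 + (-1411/1080)*q2 + (-311/180)*q3 = 0.
Solving this linear system: q1 = -42891367/50698127, q2 = -653864125/2737698858, q3 = -606150013/4106548287.
The numerator is Q*f truncated at degree 1: P0 = a_0 = 13/20; P1 = a_1 + q1*a_0 = -5196351859/2281415715.

The Pade approximant has numerator coefficients [13/20, -5196351859/2281415715]; denominator coefficients [1, -42891367/50698127, -653864125/2737698858, -606150013/4106548287].


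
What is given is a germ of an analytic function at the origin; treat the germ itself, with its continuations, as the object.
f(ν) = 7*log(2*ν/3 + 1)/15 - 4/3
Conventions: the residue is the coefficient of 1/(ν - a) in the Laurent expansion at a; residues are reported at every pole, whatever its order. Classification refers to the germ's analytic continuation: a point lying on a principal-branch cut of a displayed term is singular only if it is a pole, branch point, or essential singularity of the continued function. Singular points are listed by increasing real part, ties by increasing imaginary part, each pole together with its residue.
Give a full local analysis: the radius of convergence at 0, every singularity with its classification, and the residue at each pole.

Branch term (7/15)*log(1 - ν/(-3/2)): its argument vanishes at ν = -3/2, a logarithmic branch point, modulus 3/2.
The radius of convergence is the smallest modulus among the singular points: 3/2.

Radius of convergence at 0: 3/2.
At -3/2: a logarithmic branch point.


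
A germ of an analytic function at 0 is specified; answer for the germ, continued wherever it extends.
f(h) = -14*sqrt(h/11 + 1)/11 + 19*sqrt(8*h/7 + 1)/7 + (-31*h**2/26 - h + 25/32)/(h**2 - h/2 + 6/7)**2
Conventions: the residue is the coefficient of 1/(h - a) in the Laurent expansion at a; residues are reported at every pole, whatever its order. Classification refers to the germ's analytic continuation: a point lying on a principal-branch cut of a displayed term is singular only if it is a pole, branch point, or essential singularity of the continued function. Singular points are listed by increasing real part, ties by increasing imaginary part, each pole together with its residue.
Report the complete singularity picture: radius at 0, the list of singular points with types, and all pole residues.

Radius of convergence at 0: 7/8.
At -11: an algebraic (square-root) branch point.
At -7/8: an algebraic (square-root) branch point.
At (1/4) - ((1/28)*sqrt(623))*i: a pole of order 2; residue -((1429/205946)*sqrt(623))*i.
At (1/4) + ((1/28)*sqrt(623))*i: a pole of order 2; residue ((1429/205946)*sqrt(623))*i.


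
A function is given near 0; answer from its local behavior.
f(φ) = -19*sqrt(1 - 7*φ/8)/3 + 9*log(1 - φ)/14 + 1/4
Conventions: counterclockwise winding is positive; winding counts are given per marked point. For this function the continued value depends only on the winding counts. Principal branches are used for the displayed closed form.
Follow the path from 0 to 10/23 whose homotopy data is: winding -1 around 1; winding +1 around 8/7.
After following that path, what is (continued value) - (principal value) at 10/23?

The rational part is single-valued and drops out of the difference; each branch term changes only by its own monodromy.
(-19/3)*sqrt(1 - φ/(8/7)): winding +1 is odd, the square root flips sign, contributing -2*(-19/3)*sqrt(1 - (10/23)/(8/7)) = -2*(-19/3)*sqrt(57/92) = (19/69)*sqrt(1311).
(9/14)*log(1 - φ/(1)): each positive loop around 1 adds 2*pi*i to the log, so winding -1 contributes (9/14)*(-1)*2*pi*i = -(9/7)*pi*i.
Summing the contributions at φ = 10/23 gives ((19/69)*sqrt(1311)) - ((9/7)*pi)*i.

Continued minus principal equals ((19/69)*sqrt(1311)) - ((9/7)*pi)*i.


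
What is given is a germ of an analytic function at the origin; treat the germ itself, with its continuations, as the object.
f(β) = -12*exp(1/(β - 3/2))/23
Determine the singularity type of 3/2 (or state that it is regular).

The point is an essential singularity.

The exponent 1/(β - (3/2)) has a pole at 3/2, so exp(1/(β - (3/2))) takes every nonzero value near it: an essential singularity (not a pole of any order).


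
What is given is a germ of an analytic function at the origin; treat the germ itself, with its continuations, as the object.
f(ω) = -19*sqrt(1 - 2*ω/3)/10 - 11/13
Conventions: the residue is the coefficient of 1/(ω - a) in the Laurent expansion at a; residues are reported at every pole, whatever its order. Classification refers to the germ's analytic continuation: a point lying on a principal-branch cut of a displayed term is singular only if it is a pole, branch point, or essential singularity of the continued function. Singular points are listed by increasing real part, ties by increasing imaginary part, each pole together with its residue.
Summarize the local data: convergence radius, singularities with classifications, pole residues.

Branch term (-19/10)*sqrt(1 - ω/(3/2)): its argument vanishes at ω = 3/2, a square-root branch point, modulus 3/2.
The radius of convergence is the smallest modulus among the singular points: 3/2.

Radius of convergence at 0: 3/2.
At 3/2: an algebraic (square-root) branch point.


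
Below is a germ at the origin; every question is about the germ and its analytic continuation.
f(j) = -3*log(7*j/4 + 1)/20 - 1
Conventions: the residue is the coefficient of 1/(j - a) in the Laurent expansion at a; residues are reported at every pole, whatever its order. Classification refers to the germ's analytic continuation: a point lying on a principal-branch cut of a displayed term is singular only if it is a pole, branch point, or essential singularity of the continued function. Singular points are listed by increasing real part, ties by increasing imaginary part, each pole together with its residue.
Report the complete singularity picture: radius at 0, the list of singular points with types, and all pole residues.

Branch term (-3/20)*log(1 - j/(-4/7)): its argument vanishes at j = -4/7, a logarithmic branch point, modulus 4/7.
The radius of convergence is the smallest modulus among the singular points: 4/7.

Radius of convergence at 0: 4/7.
At -4/7: a logarithmic branch point.


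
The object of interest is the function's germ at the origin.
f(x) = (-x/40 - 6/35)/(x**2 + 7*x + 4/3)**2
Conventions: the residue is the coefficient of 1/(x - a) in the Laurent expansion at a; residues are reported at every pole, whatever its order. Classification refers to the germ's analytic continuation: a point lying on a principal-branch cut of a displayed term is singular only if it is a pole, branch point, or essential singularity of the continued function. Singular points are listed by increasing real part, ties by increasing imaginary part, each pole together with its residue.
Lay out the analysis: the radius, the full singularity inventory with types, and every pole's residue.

Radius of convergence at 0: 7/2 - (1/6)*sqrt(393).
At -7/2 - (1/6)*sqrt(393): a pole of order 2; residue -(141/4805080)*sqrt(393).
At -7/2 + (1/6)*sqrt(393): a pole of order 2; residue (141/4805080)*sqrt(393).

Denominator factor (x**2 + 7*x + 4/3)^2: discriminant 131/3, real irrational roots -7/2 + (1/6)*sqrt(393) and -7/2 - (1/6)*sqrt(393); poles of order 2, moduli 7/2 - (1/6)*sqrt(393) and 7/2 + (1/6)*sqrt(393).
The radius of convergence is the smallest modulus among the singular points: 7/2 - (1/6)*sqrt(393).
The factor x**2 + 7*x + 4/3 splits as (x - a)(x - a') with a = -7/2 - (1/6)*sqrt(393), a' = -7/2 + (1/6)*sqrt(393). At the order-2 pole a set g(x) = (x - a)^2*f(x) = [-x/40 - 6/35] / (x - a')^2.
Order-2 pole: residue = g'(a); g'(-7/2 - (1/6)*sqrt(393)) = -(141/4805080)*sqrt(393), so the residue is -(141/4805080)*sqrt(393).
The factor x**2 + 7*x + 4/3 splits as (x - a)(x - a') with a = -7/2 + (1/6)*sqrt(393), a' = -7/2 - (1/6)*sqrt(393). At the order-2 pole a set g(x) = (x - a)^2*f(x) = [-x/40 - 6/35] / (x - a')^2.
Order-2 pole: residue = g'(a); g'(-7/2 + (1/6)*sqrt(393)) = (141/4805080)*sqrt(393), so the residue is (141/4805080)*sqrt(393).
List the singular points by increasing real part (a conjugate pair: the negative imaginary part first).


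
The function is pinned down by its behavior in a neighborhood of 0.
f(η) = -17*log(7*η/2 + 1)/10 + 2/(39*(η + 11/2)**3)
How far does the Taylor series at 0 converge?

Denominator factor (η + 11/2)^3: pole of order 3 at -11/2, modulus 11/2.
Branch term (-17/10)*log(1 - η/(-2/7)): its argument vanishes at η = -2/7, a logarithmic branch point, modulus 2/7.
The radius of convergence is the smallest modulus among the singular points: 2/7.

The radius of convergence is 2/7.


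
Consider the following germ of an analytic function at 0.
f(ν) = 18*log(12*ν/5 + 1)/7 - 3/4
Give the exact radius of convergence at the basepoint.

The radius of convergence is 5/12.

Branch term (18/7)*log(1 - ν/(-5/12)): its argument vanishes at ν = -5/12, a logarithmic branch point, modulus 5/12.
The radius of convergence is the smallest modulus among the singular points: 5/12.


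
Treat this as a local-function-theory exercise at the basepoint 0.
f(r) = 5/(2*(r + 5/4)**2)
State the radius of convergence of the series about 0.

Denominator factor (r + 5/4)^2: pole of order 2 at -5/4, modulus 5/4.
The radius of convergence is the smallest modulus among the singular points: 5/4.

The radius of convergence is 5/4.


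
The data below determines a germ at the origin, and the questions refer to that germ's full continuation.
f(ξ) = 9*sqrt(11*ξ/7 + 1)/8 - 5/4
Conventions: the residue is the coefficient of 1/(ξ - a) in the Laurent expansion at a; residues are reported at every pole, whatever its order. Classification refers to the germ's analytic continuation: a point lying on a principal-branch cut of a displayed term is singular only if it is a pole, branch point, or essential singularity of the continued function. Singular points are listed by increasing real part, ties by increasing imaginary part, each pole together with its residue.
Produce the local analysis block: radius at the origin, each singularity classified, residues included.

Radius of convergence at 0: 7/11.
At -7/11: an algebraic (square-root) branch point.

Branch term (9/8)*sqrt(1 - ξ/(-7/11)): its argument vanishes at ξ = -7/11, a square-root branch point, modulus 7/11.
The radius of convergence is the smallest modulus among the singular points: 7/11.


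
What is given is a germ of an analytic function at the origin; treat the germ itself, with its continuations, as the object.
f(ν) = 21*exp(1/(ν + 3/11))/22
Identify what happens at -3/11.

The point is an essential singularity.

The exponent 1/(ν - (-3/11)) has a pole at -3/11, so exp(1/(ν - (-3/11))) takes every nonzero value near it: an essential singularity (not a pole of any order).


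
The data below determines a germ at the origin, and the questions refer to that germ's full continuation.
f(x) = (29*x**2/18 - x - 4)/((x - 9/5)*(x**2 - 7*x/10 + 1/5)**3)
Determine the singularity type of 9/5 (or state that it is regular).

The point is a pole of order 1.

The denominator factor x - 9/5 vanishes at 9/5 and appears to the power 1; the numerator there equals -29/50, nonzero, and no other factor vanishes.
Hence a pole whose order is the multiplicity, 1.


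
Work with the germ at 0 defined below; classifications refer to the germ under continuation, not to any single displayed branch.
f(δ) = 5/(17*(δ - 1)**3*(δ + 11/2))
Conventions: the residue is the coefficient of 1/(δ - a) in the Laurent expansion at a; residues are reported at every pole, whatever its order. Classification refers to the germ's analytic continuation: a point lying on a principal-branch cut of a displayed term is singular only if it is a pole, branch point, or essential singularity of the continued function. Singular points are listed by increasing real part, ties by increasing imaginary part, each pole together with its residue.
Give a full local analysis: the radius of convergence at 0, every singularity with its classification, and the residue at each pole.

Denominator factor (δ + 11/2): pole of order 1 at -11/2, modulus 11/2.
Denominator factor (δ - 1)^3: pole of order 3 at 1, modulus 1.
The radius of convergence is the smallest modulus among the singular points: 1.
At the order-1 pole -11/2 set g(δ) = (δ - (-11/2))*f(δ) = 5/(17*(δ - 1)**3).
Simple pole: residue = g(a) at a = -11/2, which is -40/37349.
At the order-3 pole 1 set g(δ) = (δ - (1))^3*f(δ) = 5/(17*(δ + 11/2)).
Order-3 pole: residue = g''(a)/2; g''(1) = 80/37349, so the residue is 40/37349.
List the singular points by increasing real part (a conjugate pair: the negative imaginary part first).

Radius of convergence at 0: 1.
At -11/2: a pole of order 1; residue -40/37349.
At 1: a pole of order 3; residue 40/37349.


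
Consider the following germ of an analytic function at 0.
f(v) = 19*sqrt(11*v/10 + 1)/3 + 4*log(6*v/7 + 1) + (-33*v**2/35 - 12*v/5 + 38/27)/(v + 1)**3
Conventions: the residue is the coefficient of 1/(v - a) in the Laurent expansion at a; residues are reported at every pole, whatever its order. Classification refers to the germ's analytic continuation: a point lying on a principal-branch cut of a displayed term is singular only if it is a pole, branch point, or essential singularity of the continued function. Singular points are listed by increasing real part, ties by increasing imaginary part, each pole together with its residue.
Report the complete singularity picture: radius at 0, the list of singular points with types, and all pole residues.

Denominator factor (v + 1)^3: pole of order 3 at -1, modulus 1.
Branch term (4)*log(1 - v/(-7/6)): its argument vanishes at v = -7/6, a logarithmic branch point, modulus 7/6.
Branch term (19/3)*sqrt(1 - v/(-10/11)): its argument vanishes at v = -10/11, a square-root branch point, modulus 10/11.
The radius of convergence is the smallest modulus among the singular points: 10/11.
The branch terms are analytic at -1 and contribute nothing to the residue; only the rational part matters.
At the order-3 pole -1 set g(v) = (v - (-1))^3*(rational part) = -33*v**2/35 - 12*v/5 + 38/27.
Order-3 pole: residue = g''(a)/2; g''(-1) = -66/35, so the residue is -33/35.
List the singular points by increasing real part (a conjugate pair: the negative imaginary part first).

Radius of convergence at 0: 10/11.
At -7/6: a logarithmic branch point.
At -1: a pole of order 3; residue -33/35.
At -10/11: an algebraic (square-root) branch point.


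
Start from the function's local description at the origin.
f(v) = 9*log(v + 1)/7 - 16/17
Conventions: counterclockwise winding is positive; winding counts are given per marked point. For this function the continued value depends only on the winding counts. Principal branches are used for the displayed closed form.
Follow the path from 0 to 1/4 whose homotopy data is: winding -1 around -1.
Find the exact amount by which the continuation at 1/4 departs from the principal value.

Continued minus principal equals -(18/7)*pi*i.

The rational part is single-valued and drops out of the difference; each branch term changes only by its own monodromy.
(9/7)*log(1 - v/(-1)): each positive loop around -1 adds 2*pi*i to the log, so winding -1 contributes (9/7)*(-1)*2*pi*i = -(18/7)*pi*i.
Summing the contributions at v = 1/4 gives -(18/7)*pi*i.


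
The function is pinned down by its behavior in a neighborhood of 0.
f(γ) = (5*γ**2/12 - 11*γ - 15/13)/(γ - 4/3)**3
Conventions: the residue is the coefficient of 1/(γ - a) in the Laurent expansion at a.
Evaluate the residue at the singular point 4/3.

At the order-3 pole 4/3 set g(γ) = (γ - (4/3))^3*f(γ) = 5*γ**2/12 - 11*γ - 15/13.
Order-3 pole: residue = g''(a)/2; g''(4/3) = 5/6, so the residue is 5/12.

The residue is 5/12.


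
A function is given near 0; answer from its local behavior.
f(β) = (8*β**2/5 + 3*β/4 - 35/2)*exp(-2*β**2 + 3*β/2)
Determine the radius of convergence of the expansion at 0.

The radius of convergence is infinite.

The factor exp(-2*β**2 + 3*β/2) is entire and contributes no finite singular point.
The polynomial part has no poles.
No finite singular points: the Taylor series at 0 converges everywhere.


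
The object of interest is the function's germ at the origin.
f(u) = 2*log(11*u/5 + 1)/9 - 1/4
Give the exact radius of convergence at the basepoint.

The radius of convergence is 5/11.

Branch term (2/9)*log(1 - u/(-5/11)): its argument vanishes at u = -5/11, a logarithmic branch point, modulus 5/11.
The radius of convergence is the smallest modulus among the singular points: 5/11.


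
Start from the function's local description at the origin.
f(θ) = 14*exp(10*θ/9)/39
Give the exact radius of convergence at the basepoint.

The radius of convergence is infinite.

The factor exp(10*θ/9) is entire and contributes no finite singular point.
The polynomial part has no poles.
No finite singular points: the Taylor series at 0 converges everywhere.


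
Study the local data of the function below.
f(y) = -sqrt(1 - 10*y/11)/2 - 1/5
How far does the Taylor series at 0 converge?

The radius of convergence is 11/10.

Branch term (-1/2)*sqrt(1 - y/(11/10)): its argument vanishes at y = 11/10, a square-root branch point, modulus 11/10.
The radius of convergence is the smallest modulus among the singular points: 11/10.


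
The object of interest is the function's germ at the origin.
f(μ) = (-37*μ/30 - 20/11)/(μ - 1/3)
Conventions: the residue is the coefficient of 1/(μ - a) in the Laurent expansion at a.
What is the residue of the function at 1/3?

The residue is -2207/990.

At the order-1 pole 1/3 set g(μ) = (μ - (1/3))*f(μ) = -37*μ/30 - 20/11.
Simple pole: residue = g(a) at a = 1/3, which is -2207/990.


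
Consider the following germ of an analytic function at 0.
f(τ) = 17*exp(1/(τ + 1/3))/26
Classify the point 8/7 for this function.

The point is a regular point.

There is no denominator, hence no pole anywhere.
The essential point of exp(1/(τ - (-1/3))) is -1/3, not 8/7.
So the germ continues analytically to 8/7.


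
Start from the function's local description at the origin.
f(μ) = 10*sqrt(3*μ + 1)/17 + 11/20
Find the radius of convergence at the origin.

Branch term (10/17)*sqrt(1 - μ/(-1/3)): its argument vanishes at μ = -1/3, a square-root branch point, modulus 1/3.
The radius of convergence is the smallest modulus among the singular points: 1/3.

The radius of convergence is 1/3.


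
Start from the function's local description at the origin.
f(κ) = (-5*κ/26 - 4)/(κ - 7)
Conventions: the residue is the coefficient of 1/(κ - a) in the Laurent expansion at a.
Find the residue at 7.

The residue is -139/26.

At the order-1 pole 7 set g(κ) = (κ - (7))*f(κ) = -5*κ/26 - 4.
Simple pole: residue = g(a) at a = 7, which is -139/26.


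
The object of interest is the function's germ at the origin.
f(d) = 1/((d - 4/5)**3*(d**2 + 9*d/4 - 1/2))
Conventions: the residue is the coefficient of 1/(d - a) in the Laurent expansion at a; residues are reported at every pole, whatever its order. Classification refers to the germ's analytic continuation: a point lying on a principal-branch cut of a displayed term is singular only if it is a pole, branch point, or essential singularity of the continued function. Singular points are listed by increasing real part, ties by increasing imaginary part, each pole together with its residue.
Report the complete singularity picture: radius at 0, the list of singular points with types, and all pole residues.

Denominator factor (d - 4/5)^3: pole of order 3 at 4/5, modulus 4/5.
Denominator factor (d**2 + 9*d/4 - 1/2): discriminant 113/16, real irrational roots -9/8 + (1/8)*sqrt(113) and -9/8 - (1/8)*sqrt(113); poles of order 1, moduli -9/8 + (1/8)*sqrt(113) and 9/8 + (1/8)*sqrt(113).
The radius of convergence is the smallest modulus among the singular points: -9/8 + (1/8)*sqrt(113).
The factor d**2 + 9*d/4 - 1/2 splits as (d - a)(d - a') with a = -9/8 - (1/8)*sqrt(113), a' = -9/8 + (1/8)*sqrt(113). At the order-1 pole a set g(d) = (d - a)*f(d) = [(d - 4/5)**(-3)] / (d - a').
Simple pole: residue = g(a) at a = -9/8 - (1/8)*sqrt(113), which is -3220625/3650692 + (34659625/412528196)*sqrt(113).
The factor d**2 + 9*d/4 - 1/2 splits as (d - a)(d - a') with a = -9/8 + (1/8)*sqrt(113), a' = -9/8 - (1/8)*sqrt(113). At the order-1 pole a set g(d) = (d - a)*f(d) = [(d - 4/5)**(-3)] / (d - a').
Simple pole: residue = g(a) at a = -9/8 + (1/8)*sqrt(113), which is -3220625/3650692 - (34659625/412528196)*sqrt(113).
At the order-3 pole 4/5 set g(d) = (d - (4/5))^3*f(d) = 1/(d**2 + 9*d/4 - 1/2).
Order-3 pole: residue = g''(a)/2; g''(4/5) = 3220625/912673, so the residue is 3220625/1825346.
List the singular points by increasing real part (a conjugate pair: the negative imaginary part first).

Radius of convergence at 0: -9/8 + (1/8)*sqrt(113).
At -9/8 - (1/8)*sqrt(113): a pole of order 1; residue -3220625/3650692 + (34659625/412528196)*sqrt(113).
At -9/8 + (1/8)*sqrt(113): a pole of order 1; residue -3220625/3650692 - (34659625/412528196)*sqrt(113).
At 4/5: a pole of order 3; residue 3220625/1825346.


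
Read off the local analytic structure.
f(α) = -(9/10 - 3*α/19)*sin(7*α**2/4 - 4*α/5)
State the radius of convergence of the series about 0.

The factor -sin(7*α**2/4 - 4*α/5) is entire and contributes no finite singular point.
The polynomial part has no poles.
No finite singular points: the Taylor series at 0 converges everywhere.

The radius of convergence is infinite.


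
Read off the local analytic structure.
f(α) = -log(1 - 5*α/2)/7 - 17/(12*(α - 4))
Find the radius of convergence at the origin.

Denominator factor (α - 4): pole of order 1 at 4, modulus 4.
Branch term (-1/7)*log(1 - α/(2/5)): its argument vanishes at α = 2/5, a logarithmic branch point, modulus 2/5.
The radius of convergence is the smallest modulus among the singular points: 2/5.

The radius of convergence is 2/5.


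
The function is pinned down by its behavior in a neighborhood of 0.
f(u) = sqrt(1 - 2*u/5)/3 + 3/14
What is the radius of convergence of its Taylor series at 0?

The radius of convergence is 5/2.

Branch term (1/3)*sqrt(1 - u/(5/2)): its argument vanishes at u = 5/2, a square-root branch point, modulus 5/2.
The radius of convergence is the smallest modulus among the singular points: 5/2.


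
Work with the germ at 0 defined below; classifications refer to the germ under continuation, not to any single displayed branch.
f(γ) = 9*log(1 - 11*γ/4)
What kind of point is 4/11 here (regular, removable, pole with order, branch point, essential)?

The point is a logarithmic branch point.

The term (9)*log(1 - γ/(4/11)) has argument 1 - 4/11/(4/11) = 0 at 4/11: a logarithmic (infinitely-sheeted) branch point; the remaining terms are analytic or single-valued there.


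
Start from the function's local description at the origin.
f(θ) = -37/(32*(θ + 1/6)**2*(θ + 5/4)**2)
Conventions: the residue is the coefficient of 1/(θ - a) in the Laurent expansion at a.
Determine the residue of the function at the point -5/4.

The residue is -3996/2197.

At the order-2 pole -5/4 set g(θ) = (θ - (-5/4))^2*f(θ) = -37/(32*(θ + 1/6)**2).
Order-2 pole: residue = g'(a); g'(-5/4) = -3996/2197, so the residue is -3996/2197.


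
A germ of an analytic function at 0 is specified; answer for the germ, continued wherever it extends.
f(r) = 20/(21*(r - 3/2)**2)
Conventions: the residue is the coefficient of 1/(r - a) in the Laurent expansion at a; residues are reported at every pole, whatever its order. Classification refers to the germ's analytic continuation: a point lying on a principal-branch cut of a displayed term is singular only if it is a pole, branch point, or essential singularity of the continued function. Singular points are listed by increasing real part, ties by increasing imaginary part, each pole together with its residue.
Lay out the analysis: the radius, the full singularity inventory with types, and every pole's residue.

Radius of convergence at 0: 3/2.
At 3/2: a pole of order 2; residue 0.

Denominator factor (r - 3/2)^2: pole of order 2 at 3/2, modulus 3/2.
The radius of convergence is the smallest modulus among the singular points: 3/2.
At the order-2 pole 3/2 set g(r) = (r - (3/2))^2*f(r) = 20/21.
Order-2 pole: residue = g'(a); g'(3/2) = 0, so the residue is 0.


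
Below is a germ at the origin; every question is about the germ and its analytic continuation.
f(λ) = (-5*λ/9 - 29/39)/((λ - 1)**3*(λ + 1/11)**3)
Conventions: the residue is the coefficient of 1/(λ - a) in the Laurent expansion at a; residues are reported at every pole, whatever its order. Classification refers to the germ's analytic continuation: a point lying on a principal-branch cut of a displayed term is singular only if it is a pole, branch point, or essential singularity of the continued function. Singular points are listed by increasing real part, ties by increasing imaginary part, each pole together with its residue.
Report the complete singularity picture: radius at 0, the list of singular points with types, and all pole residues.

Radius of convergence at 0: 1/11.
At -1/11: a pole of order 3; residue 9384881/2426112.
At 1: a pole of order 3; residue -9384881/2426112.

Denominator factor (λ - 1)^3: pole of order 3 at 1, modulus 1.
Denominator factor (λ + 1/11)^3: pole of order 3 at -1/11, modulus 1/11.
The radius of convergence is the smallest modulus among the singular points: 1/11.
At the order-3 pole -1/11 set g(λ) = (λ - (-1/11))^3*f(λ) = (-5*λ/9 - 29/39)/(λ - 1)**3.
Order-3 pole: residue = g''(a)/2; g''(-1/11) = 9384881/1213056, so the residue is 9384881/2426112.
At the order-3 pole 1 set g(λ) = (λ - (1))^3*f(λ) = (-5*λ/9 - 29/39)/(λ + 1/11)**3.
Order-3 pole: residue = g''(a)/2; g''(1) = -9384881/1213056, so the residue is -9384881/2426112.
List the singular points by increasing real part (a conjugate pair: the negative imaginary part first).


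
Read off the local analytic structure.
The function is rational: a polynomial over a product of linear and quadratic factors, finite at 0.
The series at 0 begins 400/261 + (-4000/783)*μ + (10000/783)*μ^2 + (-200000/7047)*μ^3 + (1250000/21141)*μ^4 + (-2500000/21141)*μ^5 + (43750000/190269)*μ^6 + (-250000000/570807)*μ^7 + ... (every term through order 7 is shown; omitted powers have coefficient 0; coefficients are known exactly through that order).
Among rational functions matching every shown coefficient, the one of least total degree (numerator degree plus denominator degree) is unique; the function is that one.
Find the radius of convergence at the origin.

No rational of total degree below 2 reproduces all 8 coefficients; solving the [0/2] Pade equations on them gives f(μ) = 16/(29*(μ + 3/5)**2), whose expansion matches every shown term.
Denominator factor (μ + 3/5)^2: pole of order 2 at -3/5, modulus 3/5.
The radius of convergence is the smallest modulus among the singular points: 3/5.

The radius of convergence is 3/5.
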